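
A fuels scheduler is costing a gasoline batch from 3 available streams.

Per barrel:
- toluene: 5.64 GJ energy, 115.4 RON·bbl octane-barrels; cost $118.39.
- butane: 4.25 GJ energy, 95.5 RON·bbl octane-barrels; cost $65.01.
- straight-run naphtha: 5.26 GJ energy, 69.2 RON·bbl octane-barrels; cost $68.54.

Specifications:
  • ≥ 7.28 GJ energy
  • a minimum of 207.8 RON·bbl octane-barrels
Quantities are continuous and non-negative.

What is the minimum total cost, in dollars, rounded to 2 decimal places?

$141.46

Treat it as an LP. Let x1 = barrels of toluene, x2 = barrels of butane, x3 = barrels of straight-run naphtha.
Minimize 118.39x1 + 65.01x2 + 68.54x3 subject to:
  5.64x1 + 4.25x2 + 5.26x3 ≥ 7.28   (energy)
  115.4x1 + 95.5x2 + 69.2x3 ≥ 207.8   (octane-barrels)
  x1, x2, x3 ≥ 0.
The cheapest feasible vertex uses only butane; toluene, straight-run naphtha are not used. There the octane-barrels constraint is tight.
Optimal quantities: butane = 2.176 barrels.
Objective = 65.01·2.176 = 141.4618.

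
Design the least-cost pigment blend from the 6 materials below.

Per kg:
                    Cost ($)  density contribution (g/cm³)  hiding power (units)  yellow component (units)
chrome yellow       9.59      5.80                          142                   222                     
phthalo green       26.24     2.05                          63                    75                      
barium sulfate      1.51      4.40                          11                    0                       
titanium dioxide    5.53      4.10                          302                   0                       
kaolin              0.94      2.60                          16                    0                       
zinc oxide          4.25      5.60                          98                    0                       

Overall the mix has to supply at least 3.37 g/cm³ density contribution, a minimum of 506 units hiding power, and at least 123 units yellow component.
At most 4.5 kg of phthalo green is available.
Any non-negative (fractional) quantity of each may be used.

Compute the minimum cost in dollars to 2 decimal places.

Let x1 = kg of chrome yellow, x2 = kg of phthalo green, x3 = kg of barium sulfate, x4 = kg of titanium dioxide, x5 = kg of kaolin, x6 = kg of zinc oxide.
Minimise 9.59x1 + 26.24x2 + 1.51x3 + 5.53x4 + 0.94x5 + 4.25x6 with:
  5.8x1 + 2.05x2 + 4.4x3 + 4.1x4 + 2.6x5 + 5.6x6 ≥ 3.37   (density contribution)
  142x1 + 63x2 + 11x3 + 302x4 + 16x5 + 98x6 ≥ 506   (hiding power)
  222x1 + 75x2 ≥ 123   (yellow component)
  x2 ≤ 4.5
  x1, x2, x3, x4, x5, x6 ≥ 0.
The cheapest feasible vertex uses only chrome yellow, titanium dioxide; phthalo green, barium sulfate, kaolin, zinc oxide are not used. Binding constraints: hiding power and yellow component.
Solving gives x1 = 0.5541, x4 = 1.415.
Total cost: 9.59·0.5541 + 5.53·1.415 = 13.1388.

$13.14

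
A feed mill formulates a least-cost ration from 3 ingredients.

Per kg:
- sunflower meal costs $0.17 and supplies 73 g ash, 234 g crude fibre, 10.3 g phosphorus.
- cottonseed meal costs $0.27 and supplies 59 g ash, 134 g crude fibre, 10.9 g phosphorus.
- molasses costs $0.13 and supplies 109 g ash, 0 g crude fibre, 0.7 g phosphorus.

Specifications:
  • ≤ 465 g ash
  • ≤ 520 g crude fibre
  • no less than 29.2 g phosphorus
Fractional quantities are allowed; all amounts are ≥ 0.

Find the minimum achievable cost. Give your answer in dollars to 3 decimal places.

Let x1 = kg of sunflower meal, x2 = kg of cottonseed meal, x3 = kg of molasses.
Minimise 0.17x1 + 0.27x2 + 0.13x3 s.t.:
  73x1 + 59x2 + 109x3 ≤ 465   (ash)
  234x1 + 134x2 ≤ 520   (crude fibre)
  10.3x1 + 10.9x2 + 0.7x3 ≥ 29.2   (phosphorus)
  x1, x2, x3 ≥ 0.
The optimal basis is {sunflower meal, cottonseed meal}; molasses drops out. There the crude fibre and phosphorus constraints are tight.
Optimal quantities: sunflower meal = 1.5 kg, cottonseed meal = 1.262 kg.
Total cost: 0.17·1.5 + 0.27·1.262 = 0.59574.

$0.596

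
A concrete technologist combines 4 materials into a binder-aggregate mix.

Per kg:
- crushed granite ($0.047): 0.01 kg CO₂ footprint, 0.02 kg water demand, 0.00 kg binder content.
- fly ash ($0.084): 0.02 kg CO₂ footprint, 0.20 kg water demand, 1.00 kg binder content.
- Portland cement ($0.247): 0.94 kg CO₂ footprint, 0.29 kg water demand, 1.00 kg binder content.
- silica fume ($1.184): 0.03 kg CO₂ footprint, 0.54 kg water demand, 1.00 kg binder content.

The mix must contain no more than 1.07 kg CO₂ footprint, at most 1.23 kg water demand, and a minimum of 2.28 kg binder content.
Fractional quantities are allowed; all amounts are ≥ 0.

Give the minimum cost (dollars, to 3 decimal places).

$0.192

Let x1 = kg of crushed granite, x2 = kg of fly ash, x3 = kg of Portland cement, x4 = kg of silica fume.
Minimise 0.047x1 + 0.084x2 + 0.247x3 + 1.184x4 subject to:
  0.01x1 + 0.02x2 + 0.94x3 + 0.03x4 ≤ 1.07   (CO₂ footprint)
  0.02x1 + 0.2x2 + 0.29x3 + 0.54x4 ≤ 1.23   (water demand)
  1x2 + 1x3 + 1x4 ≥ 2.28   (binder content)
  x1, x2, x3, x4 ≥ 0.
At the optimum only fly ash is positive (crushed granite, Portland cement, silica fume = 0). Binding constraint: binder content.
Solving gives x2 = 2.28.
Total cost: 0.084·2.28 = 0.19152.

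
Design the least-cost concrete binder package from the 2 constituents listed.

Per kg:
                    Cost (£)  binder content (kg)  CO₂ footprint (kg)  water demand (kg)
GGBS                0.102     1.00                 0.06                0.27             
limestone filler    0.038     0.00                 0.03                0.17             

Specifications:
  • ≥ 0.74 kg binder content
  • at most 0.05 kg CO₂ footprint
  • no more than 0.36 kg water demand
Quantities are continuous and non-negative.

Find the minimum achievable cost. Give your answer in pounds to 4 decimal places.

£0.0755

Let x1 = kg of GGBS, x2 = kg of limestone filler.
min 0.102x1 + 0.038x2 subject to:
  1x1 ≥ 0.74   (binder content)
  0.06x1 + 0.03x2 ≤ 0.05   (CO₂ footprint)
  0.27x1 + 0.17x2 ≤ 0.36   (water demand)
  x1, x2 ≥ 0.
The optimal basis is {GGBS}; limestone filler drops out. There the binder content constraint is tight.
Optimal quantities: GGBS = 0.74 kg.
Total cost: 0.102·0.74 = 0.075480.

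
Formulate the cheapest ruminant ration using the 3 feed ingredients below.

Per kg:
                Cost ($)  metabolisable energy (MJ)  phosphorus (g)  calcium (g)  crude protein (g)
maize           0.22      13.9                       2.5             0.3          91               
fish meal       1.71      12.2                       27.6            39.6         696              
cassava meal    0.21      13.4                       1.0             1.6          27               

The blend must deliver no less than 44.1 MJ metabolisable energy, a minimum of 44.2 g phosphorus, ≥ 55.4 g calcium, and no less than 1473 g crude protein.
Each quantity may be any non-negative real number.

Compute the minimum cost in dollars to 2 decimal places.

$3.60

This is a linear program. Let x1 = kg of maize, x2 = kg of fish meal, x3 = kg of cassava meal.
min 0.22x1 + 1.71x2 + 0.21x3 s.t.:
  13.9x1 + 12.2x2 + 13.4x3 ≥ 44.1   (metabolisable energy)
  2.5x1 + 27.6x2 + 1x3 ≥ 44.2   (phosphorus)
  0.3x1 + 39.6x2 + 1.6x3 ≥ 55.4   (calcium)
  91x1 + 696x2 + 27x3 ≥ 1473   (crude protein)
  x1, x2, x3 ≥ 0.
The cheapest feasible vertex uses only maize, fish meal; cassava meal is not used. The calcium and crude protein requirements are met with equality.
That vertex is x1 = 5.824, x2 = 1.355.
Objective = 0.22·5.824 + 1.71·1.355 = 3.5983.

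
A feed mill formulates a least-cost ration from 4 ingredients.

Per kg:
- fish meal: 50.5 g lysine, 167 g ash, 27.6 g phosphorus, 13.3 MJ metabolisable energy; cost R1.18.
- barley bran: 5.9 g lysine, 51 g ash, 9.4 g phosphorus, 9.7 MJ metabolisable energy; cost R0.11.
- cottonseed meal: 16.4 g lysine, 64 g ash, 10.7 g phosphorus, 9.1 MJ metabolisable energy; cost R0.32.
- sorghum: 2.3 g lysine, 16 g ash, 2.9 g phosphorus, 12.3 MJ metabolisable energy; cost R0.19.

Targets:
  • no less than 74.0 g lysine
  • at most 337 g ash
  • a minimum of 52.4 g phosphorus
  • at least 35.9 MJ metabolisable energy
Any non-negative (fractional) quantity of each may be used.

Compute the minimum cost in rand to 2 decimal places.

Let x1 = kg of fish meal, x2 = kg of barley bran, x3 = kg of cottonseed meal, x4 = kg of sorghum.
min 1.18x1 + 0.11x2 + 0.32x3 + 0.19x4 subject to:
  50.5x1 + 5.9x2 + 16.4x3 + 2.3x4 ≥ 74   (lysine)
  167x1 + 51x2 + 64x3 + 16x4 ≤ 337   (ash)
  27.6x1 + 9.4x2 + 10.7x3 + 2.9x4 ≥ 52.4   (phosphorus)
  13.3x1 + 9.7x2 + 9.1x3 + 12.3x4 ≥ 35.9   (metabolisable energy)
  x1, x2, x3, x4 ≥ 0.
At the optimum only barley bran, cottonseed meal are positive (fish meal, sorghum = 0). The lysine and ash requirements are met with equality.
Solving gives x2 = 1.724, x3 = 3.892.
Total cost: 0.11·1.724 + 0.32·3.892 = 1.4351.

R1.44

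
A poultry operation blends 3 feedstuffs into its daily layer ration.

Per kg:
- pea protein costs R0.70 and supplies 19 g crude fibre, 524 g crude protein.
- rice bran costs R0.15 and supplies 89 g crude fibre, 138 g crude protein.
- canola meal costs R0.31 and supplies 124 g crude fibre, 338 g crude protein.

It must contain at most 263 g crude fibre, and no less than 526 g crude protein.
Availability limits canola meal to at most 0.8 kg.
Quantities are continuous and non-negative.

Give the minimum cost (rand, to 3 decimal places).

R0.526

Set it up as a linear program. Let x1 = kg of pea protein, x2 = kg of rice bran, x3 = kg of canola meal.
min 0.7x1 + 0.15x2 + 0.31x3 subject to:
  19x1 + 89x2 + 124x3 ≤ 263   (crude fibre)
  524x1 + 138x2 + 338x3 ≥ 526   (crude protein)
  x3 ≤ 0.8
  x1, x2, x3 ≥ 0.
The optimal mix uses every input. There the crude fibre, crude protein, the canola meal cap constraints are tight.
That vertex is x1 = 0.003272, x2 = 1.84, x3 = 0.8.
Cost = 0.7·0.003272 + 0.15·1.84 + 0.31·0.8 = 0.52629.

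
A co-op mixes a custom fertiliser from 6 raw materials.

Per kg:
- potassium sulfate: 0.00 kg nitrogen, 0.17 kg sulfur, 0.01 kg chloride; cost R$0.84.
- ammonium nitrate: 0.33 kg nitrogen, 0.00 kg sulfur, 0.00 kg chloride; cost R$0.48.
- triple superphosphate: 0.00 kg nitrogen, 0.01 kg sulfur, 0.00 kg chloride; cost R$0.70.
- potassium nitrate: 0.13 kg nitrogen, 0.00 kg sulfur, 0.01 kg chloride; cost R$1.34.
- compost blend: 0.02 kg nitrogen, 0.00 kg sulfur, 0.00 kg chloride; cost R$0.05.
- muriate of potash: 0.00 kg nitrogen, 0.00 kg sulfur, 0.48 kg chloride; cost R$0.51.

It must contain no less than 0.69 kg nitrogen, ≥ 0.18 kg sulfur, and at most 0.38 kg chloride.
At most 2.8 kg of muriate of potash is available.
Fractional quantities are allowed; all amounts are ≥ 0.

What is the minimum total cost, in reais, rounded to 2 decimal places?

Treat it as an LP. Let x1 = kg of potassium sulfate, x2 = kg of ammonium nitrate, x3 = kg of triple superphosphate, x4 = kg of potassium nitrate, x5 = kg of compost blend, x6 = kg of muriate of potash.
min 0.84x1 + 0.48x2 + 0.7x3 + 1.34x4 + 0.05x5 + 0.51x6 subject to:
  0.33x2 + 0.13x4 + 0.02x5 ≥ 0.69   (nitrogen)
  0.17x1 + 0.01x3 ≥ 0.18   (sulfur)
  0.01x1 + 0.01x4 + 0.48x6 ≤ 0.38   (chloride)
  x6 ≤ 2.8
  x1, x2, x3, x4, x5, x6 ≥ 0.
At the optimum only potassium sulfate, ammonium nitrate are positive (triple superphosphate, potassium nitrate, compost blend, muriate of potash = 0). Binding constraints: nitrogen and sulfur.
Solving gives x1 = 1.059, x2 = 2.091.
Total cost: 0.84·1.059 + 0.48·2.091 = 1.8932.

R$1.89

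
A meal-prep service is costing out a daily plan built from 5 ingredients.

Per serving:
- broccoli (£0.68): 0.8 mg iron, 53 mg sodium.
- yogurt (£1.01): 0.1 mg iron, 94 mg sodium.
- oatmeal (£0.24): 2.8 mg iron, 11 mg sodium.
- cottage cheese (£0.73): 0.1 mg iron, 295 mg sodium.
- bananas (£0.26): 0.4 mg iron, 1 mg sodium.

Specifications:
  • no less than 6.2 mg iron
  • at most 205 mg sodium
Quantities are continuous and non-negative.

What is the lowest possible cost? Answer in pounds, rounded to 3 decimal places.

£0.531

Treat it as an LP. Let x1 = servings of broccoli, x2 = servings of yogurt, x3 = servings of oatmeal, x4 = servings of cottage cheese, x5 = servings of bananas.
Minimise 0.68x1 + 1.01x2 + 0.24x3 + 0.73x4 + 0.26x5 with:
  0.8x1 + 0.1x2 + 2.8x3 + 0.1x4 + 0.4x5 ≥ 6.2   (iron)
  53x1 + 94x2 + 11x3 + 295x4 + 1x5 ≤ 205   (sodium)
  x1, x2, x3, x4, x5 ≥ 0.
The minimum-cost mix takes nothing from broccoli, yogurt, cottage cheese, bananas — only oatmeal. Binding constraint: iron.
So oatmeal = 2.214 servings.
Cost = 0.24·2.214 = 0.53136.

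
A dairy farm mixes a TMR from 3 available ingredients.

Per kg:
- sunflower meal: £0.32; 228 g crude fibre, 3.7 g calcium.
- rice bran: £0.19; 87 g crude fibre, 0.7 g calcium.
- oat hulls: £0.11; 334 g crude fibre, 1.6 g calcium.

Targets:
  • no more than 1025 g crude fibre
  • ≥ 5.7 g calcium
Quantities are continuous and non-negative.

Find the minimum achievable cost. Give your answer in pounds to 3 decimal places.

£0.412

Let x1 = kg of sunflower meal, x2 = kg of rice bran, x3 = kg of oat hulls.
Minimize 0.32x1 + 0.19x2 + 0.11x3 s.t.:
  228x1 + 87x2 + 334x3 ≤ 1025   (crude fibre)
  3.7x1 + 0.7x2 + 1.6x3 ≥ 5.7   (calcium)
  x1, x2, x3 ≥ 0.
The optimal basis is {sunflower meal, oat hulls}; rice bran drops out. Binding constraints: crude fibre and calcium.
So sunflower meal = 0.3029 kg, oat hulls = 2.862 kg.
Total cost: 0.32·0.3029 + 0.11·2.862 = 0.41175.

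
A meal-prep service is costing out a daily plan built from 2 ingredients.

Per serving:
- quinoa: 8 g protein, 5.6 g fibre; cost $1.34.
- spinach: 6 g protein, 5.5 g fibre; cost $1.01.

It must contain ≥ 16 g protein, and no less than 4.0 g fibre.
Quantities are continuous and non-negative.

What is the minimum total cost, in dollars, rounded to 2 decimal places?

$2.68

Treat it as an LP. Let x1 = servings of quinoa, x2 = servings of spinach.
Minimize 1.34x1 + 1.01x2 with:
  8x1 + 6x2 ≥ 16   (protein)
  5.6x1 + 5.5x2 ≥ 4   (fibre)
  x1, x2 ≥ 0.
The optimal basis is {quinoa}; spinach drops out. Binding constraint: protein.
So quinoa = 2 servings.
Cost = 1.34·2 = 2.6800.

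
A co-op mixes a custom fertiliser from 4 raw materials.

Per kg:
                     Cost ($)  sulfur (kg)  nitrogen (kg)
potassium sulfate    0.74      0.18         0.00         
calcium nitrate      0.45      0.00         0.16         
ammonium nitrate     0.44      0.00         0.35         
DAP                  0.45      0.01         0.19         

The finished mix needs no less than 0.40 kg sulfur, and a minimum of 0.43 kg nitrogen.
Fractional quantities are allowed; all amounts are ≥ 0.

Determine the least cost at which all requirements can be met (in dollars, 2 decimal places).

$2.19

Set it up as a linear program. Let x1 = kg of potassium sulfate, x2 = kg of calcium nitrate, x3 = kg of ammonium nitrate, x4 = kg of DAP.
min 0.74x1 + 0.45x2 + 0.44x3 + 0.45x4 subject to:
  0.18x1 + 0.01x4 ≥ 0.4   (sulfur)
  0.16x2 + 0.35x3 + 0.19x4 ≥ 0.43   (nitrogen)
  x1, x2, x3, x4 ≥ 0.
The cheapest feasible vertex uses only potassium sulfate, ammonium nitrate; calcium nitrate, DAP are not used. Binding constraints: sulfur and nitrogen.
That vertex is x1 = 2.222, x3 = 1.229.
Total cost: 0.74·2.222 + 0.44·1.229 = 2.18504.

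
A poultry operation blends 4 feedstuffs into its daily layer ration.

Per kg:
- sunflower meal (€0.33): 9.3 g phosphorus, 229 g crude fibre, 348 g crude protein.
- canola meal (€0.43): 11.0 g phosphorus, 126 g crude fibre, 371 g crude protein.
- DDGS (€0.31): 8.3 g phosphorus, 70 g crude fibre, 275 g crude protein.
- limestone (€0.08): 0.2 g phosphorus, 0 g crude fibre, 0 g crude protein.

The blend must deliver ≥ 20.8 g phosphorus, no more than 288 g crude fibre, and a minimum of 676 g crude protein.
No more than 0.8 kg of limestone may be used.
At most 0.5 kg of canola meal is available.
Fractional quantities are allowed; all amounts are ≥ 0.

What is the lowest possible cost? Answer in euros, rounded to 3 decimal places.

Set it up as a linear program. Let x1 = kg of sunflower meal, x2 = kg of canola meal, x3 = kg of DDGS, x4 = kg of limestone.
Minimize 0.33x1 + 0.43x2 + 0.31x3 + 0.08x4 s.t.:
  9.3x1 + 11x2 + 8.3x3 + 0.2x4 ≥ 20.8   (phosphorus)
  229x1 + 126x2 + 70x3 ≤ 288   (crude fibre)
  348x1 + 371x2 + 275x3 ≥ 676   (crude protein)
  x4 ≤ 0.8
  x2 ≤ 0.5
  x1, x2, x3, x4 ≥ 0.
The optimal basis is {sunflower meal, DDGS}; canola meal, limestone drop out. There the phosphorus and crude fibre constraints are tight.
That vertex is x1 = 0.7477, x3 = 1.668.
Cost = 0.33·0.7477 + 0.31·1.668 = 0.76382.

€0.764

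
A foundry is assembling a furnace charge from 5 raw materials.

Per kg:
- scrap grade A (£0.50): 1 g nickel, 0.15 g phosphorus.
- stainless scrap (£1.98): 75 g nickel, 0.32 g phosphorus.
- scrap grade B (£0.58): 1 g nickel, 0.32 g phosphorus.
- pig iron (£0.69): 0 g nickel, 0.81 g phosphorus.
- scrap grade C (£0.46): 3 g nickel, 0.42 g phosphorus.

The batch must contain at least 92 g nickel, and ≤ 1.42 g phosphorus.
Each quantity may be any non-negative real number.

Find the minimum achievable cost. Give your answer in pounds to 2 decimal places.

£2.43

Let x1 = kg of scrap grade A, x2 = kg of stainless scrap, x3 = kg of scrap grade B, x4 = kg of pig iron, x5 = kg of scrap grade C.
min 0.5x1 + 1.98x2 + 0.58x3 + 0.69x4 + 0.46x5 s.t.:
  1x1 + 75x2 + 1x3 + 3x5 ≥ 92   (nickel)
  0.15x1 + 0.32x2 + 0.32x3 + 0.81x4 + 0.42x5 ≤ 1.42   (phosphorus)
  x1, x2, x3, x4, x5 ≥ 0.
The minimum-cost mix takes nothing from scrap grade A, scrap grade B, pig iron, scrap grade C — only stainless scrap. Binding constraint: nickel.
Solving gives x2 = 1.227.
Cost = 1.98·1.227 = 2.4295.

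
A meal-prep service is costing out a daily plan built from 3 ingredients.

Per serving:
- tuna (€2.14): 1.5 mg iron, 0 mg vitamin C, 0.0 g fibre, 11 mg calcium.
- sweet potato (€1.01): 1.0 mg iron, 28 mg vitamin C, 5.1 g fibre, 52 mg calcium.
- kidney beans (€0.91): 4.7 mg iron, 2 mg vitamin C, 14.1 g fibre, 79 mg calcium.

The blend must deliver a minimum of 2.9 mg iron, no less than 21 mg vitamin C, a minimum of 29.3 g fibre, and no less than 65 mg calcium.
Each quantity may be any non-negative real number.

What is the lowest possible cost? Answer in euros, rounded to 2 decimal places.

Let x1 = servings of tuna, x2 = servings of sweet potato, x3 = servings of kidney beans.
min 2.14x1 + 1.01x2 + 0.91x3 s.t.:
  1.5x1 + 1x2 + 4.7x3 ≥ 2.9   (iron)
  28x2 + 2x3 ≥ 21   (vitamin C)
  5.1x2 + 14.1x3 ≥ 29.3   (fibre)
  11x1 + 52x2 + 79x3 ≥ 65   (calcium)
  x1, x2, x3 ≥ 0.
The minimum-cost mix takes nothing from tuna — only sweet potato, kidney beans. There the vitamin C and fibre constraints are tight.
So sweet potato = 0.6175 servings, kidney beans = 1.855 servings.
Objective = 1.01·0.6175 + 0.91·1.855 = 2.3117.

€2.31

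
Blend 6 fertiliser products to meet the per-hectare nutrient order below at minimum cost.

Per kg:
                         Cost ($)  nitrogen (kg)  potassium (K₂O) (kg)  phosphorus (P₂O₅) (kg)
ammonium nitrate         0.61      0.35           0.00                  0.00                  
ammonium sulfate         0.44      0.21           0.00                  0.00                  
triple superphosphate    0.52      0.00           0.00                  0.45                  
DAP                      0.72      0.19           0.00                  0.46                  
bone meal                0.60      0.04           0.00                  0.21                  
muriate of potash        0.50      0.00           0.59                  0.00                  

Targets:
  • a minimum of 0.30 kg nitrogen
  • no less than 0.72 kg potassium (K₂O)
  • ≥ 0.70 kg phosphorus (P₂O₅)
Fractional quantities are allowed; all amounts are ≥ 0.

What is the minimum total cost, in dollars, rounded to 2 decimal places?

This is a linear program. Let x1 = kg of ammonium nitrate, x2 = kg of ammonium sulfate, x3 = kg of triple superphosphate, x4 = kg of DAP, x5 = kg of bone meal, x6 = kg of muriate of potash.
min 0.61x1 + 0.44x2 + 0.52x3 + 0.72x4 + 0.6x5 + 0.5x6 with:
  0.35x1 + 0.21x2 + 0.19x4 + 0.04x5 ≥ 0.3   (nitrogen)
  0.59x6 ≥ 0.72   (potassium (K₂O))
  0.45x3 + 0.46x4 + 0.21x5 ≥ 0.7   (phosphorus (P₂O₅))
  x1, x2, x3, x4, x5, x6 ≥ 0.
At the optimum only ammonium nitrate, DAP, muriate of potash are positive (ammonium sulfate, triple superphosphate, bone meal = 0). Binding constraints: nitrogen, potassium (K₂O), phosphorus (P₂O₅).
So ammonium nitrate = 0.03106 kg, DAP = 1.522 kg, muriate of potash = 1.22 kg.
Cost = 0.61·0.03106 + 0.72·1.522 + 0.5·1.22 = 1.7248.

$1.72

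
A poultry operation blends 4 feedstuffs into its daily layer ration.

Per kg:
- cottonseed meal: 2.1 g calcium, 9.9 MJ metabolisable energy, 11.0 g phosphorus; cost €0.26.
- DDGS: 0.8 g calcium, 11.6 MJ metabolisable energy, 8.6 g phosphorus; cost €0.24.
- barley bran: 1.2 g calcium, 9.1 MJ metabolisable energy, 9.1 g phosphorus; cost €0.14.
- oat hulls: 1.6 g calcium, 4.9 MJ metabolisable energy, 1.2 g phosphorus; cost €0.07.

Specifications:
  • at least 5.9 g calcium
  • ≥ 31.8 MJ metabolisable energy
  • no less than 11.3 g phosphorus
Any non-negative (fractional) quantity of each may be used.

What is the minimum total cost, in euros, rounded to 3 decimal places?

€0.459

Set it up as a linear program. Let x1 = kg of cottonseed meal, x2 = kg of DDGS, x3 = kg of barley bran, x4 = kg of oat hulls.
Minimise 0.26x1 + 0.24x2 + 0.14x3 + 0.07x4 with:
  2.1x1 + 0.8x2 + 1.2x3 + 1.6x4 ≥ 5.9   (calcium)
  9.9x1 + 11.6x2 + 9.1x3 + 4.9x4 ≥ 31.8   (metabolisable energy)
  11x1 + 8.6x2 + 9.1x3 + 1.2x4 ≥ 11.3   (phosphorus)
  x1, x2, x3, x4 ≥ 0.
The optimal basis is {barley bran, oat hulls}; cottonseed meal, DDGS drop out. There the metabolisable energy and phosphorus constraints are tight.
Solving gives x3 = 0.5111, x4 = 5.541.
Hence cost = 0.14·0.5111 + 0.07·5.541 = €0.45942.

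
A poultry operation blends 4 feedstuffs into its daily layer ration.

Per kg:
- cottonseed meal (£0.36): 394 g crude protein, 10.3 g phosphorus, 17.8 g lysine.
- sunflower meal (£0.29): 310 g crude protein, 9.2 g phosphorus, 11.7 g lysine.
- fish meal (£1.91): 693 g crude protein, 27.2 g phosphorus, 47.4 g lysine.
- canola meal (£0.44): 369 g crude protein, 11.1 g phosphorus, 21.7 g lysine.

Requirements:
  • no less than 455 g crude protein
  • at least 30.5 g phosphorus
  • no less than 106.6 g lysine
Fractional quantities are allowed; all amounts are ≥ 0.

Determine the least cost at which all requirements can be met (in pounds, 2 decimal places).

£2.16

Set it up as a linear program. Let x1 = kg of cottonseed meal, x2 = kg of sunflower meal, x3 = kg of fish meal, x4 = kg of canola meal.
Minimize 0.36x1 + 0.29x2 + 1.91x3 + 0.44x4 s.t.:
  394x1 + 310x2 + 693x3 + 369x4 ≥ 455   (crude protein)
  10.3x1 + 9.2x2 + 27.2x3 + 11.1x4 ≥ 30.5   (phosphorus)
  17.8x1 + 11.7x2 + 47.4x3 + 21.7x4 ≥ 106.6   (lysine)
  x1, x2, x3, x4 ≥ 0.
The cheapest feasible vertex uses only cottonseed meal; sunflower meal, fish meal, canola meal are not used. Binding constraint: lysine.
Optimal quantities: cottonseed meal = 5.989 kg.
Cost = 0.36·5.989 = 2.1560.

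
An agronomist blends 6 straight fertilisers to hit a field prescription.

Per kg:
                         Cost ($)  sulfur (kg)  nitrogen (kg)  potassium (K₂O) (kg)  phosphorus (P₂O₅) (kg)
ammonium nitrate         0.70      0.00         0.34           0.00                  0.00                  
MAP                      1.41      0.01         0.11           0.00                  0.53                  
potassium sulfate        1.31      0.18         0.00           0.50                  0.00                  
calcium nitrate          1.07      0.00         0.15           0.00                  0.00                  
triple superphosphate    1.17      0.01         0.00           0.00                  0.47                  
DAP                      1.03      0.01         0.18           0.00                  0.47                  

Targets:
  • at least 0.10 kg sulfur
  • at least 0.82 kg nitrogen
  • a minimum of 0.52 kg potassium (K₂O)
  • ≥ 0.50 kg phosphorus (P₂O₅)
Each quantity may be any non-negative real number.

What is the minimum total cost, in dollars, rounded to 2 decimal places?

$3.75

Let x1 = kg of ammonium nitrate, x2 = kg of MAP, x3 = kg of potassium sulfate, x4 = kg of calcium nitrate, x5 = kg of triple superphosphate, x6 = kg of DAP.
min 0.7x1 + 1.41x2 + 1.31x3 + 1.07x4 + 1.17x5 + 1.03x6 with:
  0.01x2 + 0.18x3 + 0.01x5 + 0.01x6 ≥ 0.1   (sulfur)
  0.34x1 + 0.11x2 + 0.15x4 + 0.18x6 ≥ 0.82   (nitrogen)
  0.5x3 ≥ 0.52   (potassium (K₂O))
  0.53x2 + 0.47x5 + 0.47x6 ≥ 0.5   (phosphorus (P₂O₅))
  x1, x2, x3, x4, x5, x6 ≥ 0.
The minimum-cost mix takes nothing from MAP, calcium nitrate, triple superphosphate — only ammonium nitrate, potassium sulfate, DAP. There the nitrogen, potassium (K₂O), phosphorus (P₂O₅) constraints are tight.
Optimal quantities: ammonium nitrate = 1.849 kg, potassium sulfate = 1.04 kg, DAP = 1.064 kg.
Total cost: 0.7·1.849 + 1.31·1.04 + 1.03·1.064 = 3.7526.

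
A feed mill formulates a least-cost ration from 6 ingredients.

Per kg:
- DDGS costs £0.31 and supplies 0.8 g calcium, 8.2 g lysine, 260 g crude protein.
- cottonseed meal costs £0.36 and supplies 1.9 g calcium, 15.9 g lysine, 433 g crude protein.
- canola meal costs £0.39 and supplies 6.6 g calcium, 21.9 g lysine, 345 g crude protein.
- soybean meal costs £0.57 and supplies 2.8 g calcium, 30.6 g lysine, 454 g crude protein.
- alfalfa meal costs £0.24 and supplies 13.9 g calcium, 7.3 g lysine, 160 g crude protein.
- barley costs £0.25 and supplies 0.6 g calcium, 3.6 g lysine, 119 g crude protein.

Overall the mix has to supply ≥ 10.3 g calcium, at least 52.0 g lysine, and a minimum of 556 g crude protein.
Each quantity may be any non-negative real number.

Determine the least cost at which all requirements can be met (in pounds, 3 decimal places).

£0.926

Set it up as a linear program. Let x1 = kg of DDGS, x2 = kg of cottonseed meal, x3 = kg of canola meal, x4 = kg of soybean meal, x5 = kg of alfalfa meal, x6 = kg of barley.
min 0.31x1 + 0.36x2 + 0.39x3 + 0.57x4 + 0.24x5 + 0.25x6 subject to:
  0.8x1 + 1.9x2 + 6.6x3 + 2.8x4 + 13.9x5 + 0.6x6 ≥ 10.3   (calcium)
  8.2x1 + 15.9x2 + 21.9x3 + 30.6x4 + 7.3x5 + 3.6x6 ≥ 52   (lysine)
  260x1 + 433x2 + 345x3 + 454x4 + 160x5 + 119x6 ≥ 556   (crude protein)
  x1, x2, x3, x4, x5, x6 ≥ 0.
At the optimum only canola meal is positive (DDGS, cottonseed meal, soybean meal, alfalfa meal, barley = 0). Binding constraint: lysine.
Solving gives x3 = 2.374.
Hence cost = 0.39·2.374 = £0.92586.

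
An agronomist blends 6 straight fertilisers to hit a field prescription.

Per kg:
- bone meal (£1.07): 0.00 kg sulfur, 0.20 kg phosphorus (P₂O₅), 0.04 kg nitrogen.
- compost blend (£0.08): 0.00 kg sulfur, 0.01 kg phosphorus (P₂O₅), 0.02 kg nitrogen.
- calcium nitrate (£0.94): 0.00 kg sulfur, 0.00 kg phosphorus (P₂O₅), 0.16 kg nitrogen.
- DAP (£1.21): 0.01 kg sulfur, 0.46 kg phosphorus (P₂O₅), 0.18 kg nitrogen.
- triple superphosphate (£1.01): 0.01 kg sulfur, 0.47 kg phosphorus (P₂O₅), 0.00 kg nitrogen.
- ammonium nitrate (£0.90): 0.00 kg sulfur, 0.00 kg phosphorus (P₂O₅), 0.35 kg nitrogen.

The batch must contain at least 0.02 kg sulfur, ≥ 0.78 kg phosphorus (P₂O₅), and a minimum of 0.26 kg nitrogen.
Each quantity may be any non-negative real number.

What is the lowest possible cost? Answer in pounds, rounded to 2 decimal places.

£2.31

Set it up as a linear program. Let x1 = kg of bone meal, x2 = kg of compost blend, x3 = kg of calcium nitrate, x4 = kg of DAP, x5 = kg of triple superphosphate, x6 = kg of ammonium nitrate.
min 1.07x1 + 0.08x2 + 0.94x3 + 1.21x4 + 1.01x5 + 0.9x6 s.t.:
  0.01x4 + 0.01x5 ≥ 0.02   (sulfur)
  0.2x1 + 0.01x2 + 0.46x4 + 0.47x5 ≥ 0.78   (phosphorus (P₂O₅))
  0.04x1 + 0.02x2 + 0.16x3 + 0.18x4 + 0.35x6 ≥ 0.26   (nitrogen)
  x1, x2, x3, x4, x5, x6 ≥ 0.
The cheapest feasible vertex uses only DAP, triple superphosphate; bone meal, compost blend, calcium nitrate, ammonium nitrate are not used. There the sulfur and nitrogen constraints are tight.
That vertex is x4 = 1.444, x5 = 0.5556.
Objective = 1.21·1.444 + 1.01·0.5556 = 2.3084.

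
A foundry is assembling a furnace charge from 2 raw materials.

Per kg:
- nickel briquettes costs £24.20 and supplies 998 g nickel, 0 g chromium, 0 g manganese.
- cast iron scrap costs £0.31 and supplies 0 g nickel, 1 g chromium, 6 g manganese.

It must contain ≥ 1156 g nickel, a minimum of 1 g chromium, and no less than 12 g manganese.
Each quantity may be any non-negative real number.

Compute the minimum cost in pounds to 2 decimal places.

This is a linear program. Let x1 = kg of nickel briquettes, x2 = kg of cast iron scrap.
Minimise 24.2x1 + 0.31x2 with:
  998x1 ≥ 1156   (nickel)
  1x2 ≥ 1   (chromium)
  6x2 ≥ 12   (manganese)
  x1, x2 ≥ 0.
Both inputs are positive at the optimum. The nickel and manganese requirements are met with equality.
Solving gives x1 = 1.1583, x2 = 2.
Objective = 24.2·1.1583 + 0.31·2 = 28.6509.

£28.65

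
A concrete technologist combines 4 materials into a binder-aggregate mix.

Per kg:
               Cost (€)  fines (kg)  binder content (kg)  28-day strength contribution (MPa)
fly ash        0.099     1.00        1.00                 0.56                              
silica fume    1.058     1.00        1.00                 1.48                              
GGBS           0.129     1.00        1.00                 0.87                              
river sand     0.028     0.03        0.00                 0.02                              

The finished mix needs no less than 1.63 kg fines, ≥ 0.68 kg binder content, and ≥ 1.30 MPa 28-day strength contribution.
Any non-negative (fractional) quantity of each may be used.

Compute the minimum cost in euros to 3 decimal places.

This is a linear program. Let x1 = kg of fly ash, x2 = kg of silica fume, x3 = kg of GGBS, x4 = kg of river sand.
min 0.099x1 + 1.058x2 + 0.129x3 + 0.028x4 subject to:
  1x1 + 1x2 + 1x3 + 0.03x4 ≥ 1.63   (fines)
  1x1 + 1x2 + 1x3 ≥ 0.68   (binder content)
  0.56x1 + 1.48x2 + 0.87x3 + 0.02x4 ≥ 1.3   (28-day strength contribution)
  x1, x2, x3, x4 ≥ 0.
At the optimum only fly ash, GGBS are positive (silica fume, river sand = 0). There the fines and 28-day strength contribution constraints are tight.
Solving gives x1 = 0.381, x3 = 1.249.
Cost = 0.099·0.381 + 0.129·1.249 = 0.19884.

€0.199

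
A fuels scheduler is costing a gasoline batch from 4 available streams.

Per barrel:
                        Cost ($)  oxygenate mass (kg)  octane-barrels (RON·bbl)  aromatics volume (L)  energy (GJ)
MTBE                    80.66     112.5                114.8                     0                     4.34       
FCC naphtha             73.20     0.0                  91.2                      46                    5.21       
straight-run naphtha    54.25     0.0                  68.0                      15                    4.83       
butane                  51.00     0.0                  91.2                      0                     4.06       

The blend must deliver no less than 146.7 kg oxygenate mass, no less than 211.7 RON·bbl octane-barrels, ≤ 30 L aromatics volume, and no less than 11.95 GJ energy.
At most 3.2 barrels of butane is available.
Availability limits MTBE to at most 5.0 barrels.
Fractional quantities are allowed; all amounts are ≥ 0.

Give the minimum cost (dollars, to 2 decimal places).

Let x1 = barrels of MTBE, x2 = barrels of FCC naphtha, x3 = barrels of straight-run naphtha, x4 = barrels of butane.
Minimize 80.66x1 + 73.2x2 + 54.25x3 + 51x4 s.t.:
  112.5x1 ≥ 146.7   (oxygenate mass)
  114.8x1 + 91.2x2 + 68x3 + 91.2x4 ≥ 211.7   (octane-barrels)
  46x2 + 15x3 ≤ 30   (aromatics volume)
  4.34x1 + 5.21x2 + 4.83x3 + 4.06x4 ≥ 11.95   (energy)
  x4 ≤ 3.2
  x1 ≤ 5
  x1, x2, x3, x4 ≥ 0.
The optimal basis is {MTBE, straight-run naphtha}; FCC naphtha, butane drop out. There the oxygenate mass and energy constraints are tight.
That vertex is x1 = 1.304, x3 = 1.3024.
Objective = 80.66·1.304 + 54.25·1.3024 = 175.8358.

$175.84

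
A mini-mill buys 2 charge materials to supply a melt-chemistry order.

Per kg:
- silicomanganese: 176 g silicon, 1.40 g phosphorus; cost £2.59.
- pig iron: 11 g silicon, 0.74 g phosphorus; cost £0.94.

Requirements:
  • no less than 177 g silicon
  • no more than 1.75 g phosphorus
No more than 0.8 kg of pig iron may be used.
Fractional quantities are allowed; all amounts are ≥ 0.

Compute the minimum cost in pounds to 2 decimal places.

£2.60

Let x1 = kg of silicomanganese, x2 = kg of pig iron.
Minimise 2.59x1 + 0.94x2 with:
  176x1 + 11x2 ≥ 177   (silicon)
  1.4x1 + 0.74x2 ≤ 1.75   (phosphorus)
  x2 ≤ 0.8
  x1, x2 ≥ 0.
At the optimum only silicomanganese is positive (pig iron = 0). The silicon requirement is met with equality.
Solving gives x1 = 1.0057.
Objective = 2.59·1.0057 = 2.6048.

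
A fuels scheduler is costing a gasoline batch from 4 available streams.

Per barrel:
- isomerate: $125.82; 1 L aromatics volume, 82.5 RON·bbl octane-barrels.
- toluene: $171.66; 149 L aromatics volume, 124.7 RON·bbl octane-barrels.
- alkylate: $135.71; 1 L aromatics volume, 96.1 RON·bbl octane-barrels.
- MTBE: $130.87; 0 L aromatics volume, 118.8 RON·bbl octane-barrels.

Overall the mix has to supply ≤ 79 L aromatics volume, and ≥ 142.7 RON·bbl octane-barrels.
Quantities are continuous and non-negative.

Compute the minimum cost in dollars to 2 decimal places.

Let x1 = barrels of isomerate, x2 = barrels of toluene, x3 = barrels of alkylate, x4 = barrels of MTBE.
Minimise 125.82x1 + 171.66x2 + 135.71x3 + 130.87x4 with:
  1x1 + 149x2 + 1x3 ≤ 79   (aromatics volume)
  82.5x1 + 124.7x2 + 96.1x3 + 118.8x4 ≥ 142.7   (octane-barrels)
  x1, x2, x3, x4 ≥ 0.
The optimal basis is {MTBE}; isomerate, toluene, alkylate drop out. Binding constraint: octane-barrels.
Solving gives x4 = 1.2012.
Objective = 130.87·1.2012 = 157.2010.

$157.20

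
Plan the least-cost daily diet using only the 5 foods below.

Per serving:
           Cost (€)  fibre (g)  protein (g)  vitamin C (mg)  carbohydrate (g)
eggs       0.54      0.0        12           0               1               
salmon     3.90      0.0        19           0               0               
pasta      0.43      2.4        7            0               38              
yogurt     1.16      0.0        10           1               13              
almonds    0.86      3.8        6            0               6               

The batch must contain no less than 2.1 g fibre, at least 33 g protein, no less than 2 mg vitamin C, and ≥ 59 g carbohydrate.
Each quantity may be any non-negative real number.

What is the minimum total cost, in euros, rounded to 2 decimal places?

€3.01

Treat it as an LP. Let x1 = servings of eggs, x2 = servings of salmon, x3 = servings of pasta, x4 = servings of yogurt, x5 = servings of almonds.
min 0.54x1 + 3.9x2 + 0.43x3 + 1.16x4 + 0.86x5 s.t.:
  2.4x3 + 3.8x5 ≥ 2.1   (fibre)
  12x1 + 19x2 + 7x3 + 10x4 + 6x5 ≥ 33   (protein)
  1x4 ≥ 2   (vitamin C)
  1x1 + 38x3 + 13x4 + 6x5 ≥ 59   (carbohydrate)
  x1, x2, x3, x4, x5 ≥ 0.
The cheapest feasible vertex uses only eggs, pasta, yogurt; salmon, almonds are not used. There the fibre, protein, vitamin C constraints are tight.
Optimal quantities: eggs = 0.5729 servings, pasta = 0.875 servings, yogurt = 2 servings.
Total cost: 0.54·0.5729 + 0.43·0.875 + 1.16·2 = 3.0056.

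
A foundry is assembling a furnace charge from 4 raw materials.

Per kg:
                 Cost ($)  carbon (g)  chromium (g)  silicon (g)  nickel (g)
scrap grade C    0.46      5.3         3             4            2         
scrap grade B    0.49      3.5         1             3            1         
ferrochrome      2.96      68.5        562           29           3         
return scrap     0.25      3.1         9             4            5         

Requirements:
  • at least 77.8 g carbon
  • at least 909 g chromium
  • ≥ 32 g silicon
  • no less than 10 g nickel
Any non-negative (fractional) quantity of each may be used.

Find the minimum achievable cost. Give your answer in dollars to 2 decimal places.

$5.00

Let x1 = kg of scrap grade C, x2 = kg of scrap grade B, x3 = kg of ferrochrome, x4 = kg of return scrap.
min 0.46x1 + 0.49x2 + 2.96x3 + 0.25x4 subject to:
  5.3x1 + 3.5x2 + 68.5x3 + 3.1x4 ≥ 77.8   (carbon)
  3x1 + 1x2 + 562x3 + 9x4 ≥ 909   (chromium)
  4x1 + 3x2 + 29x3 + 4x4 ≥ 32   (silicon)
  2x1 + 1x2 + 3x3 + 5x4 ≥ 10   (nickel)
  x1, x2, x3, x4 ≥ 0.
The cheapest feasible vertex uses only ferrochrome, return scrap; scrap grade C, scrap grade B are not used. Binding constraints: chromium and nickel.
That vertex is x3 = 1.601, x4 = 1.04.
Objective = 2.96·1.601 + 0.25·1.04 = 4.9990.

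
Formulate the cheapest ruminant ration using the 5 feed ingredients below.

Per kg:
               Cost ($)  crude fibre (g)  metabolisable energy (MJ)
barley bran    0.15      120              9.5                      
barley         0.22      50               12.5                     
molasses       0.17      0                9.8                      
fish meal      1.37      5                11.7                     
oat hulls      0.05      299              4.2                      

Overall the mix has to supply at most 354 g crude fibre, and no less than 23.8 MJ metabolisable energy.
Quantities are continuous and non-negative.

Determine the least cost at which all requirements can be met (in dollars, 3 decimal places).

Let x1 = kg of barley bran, x2 = kg of barley, x3 = kg of molasses, x4 = kg of fish meal, x5 = kg of oat hulls.
Minimize 0.15x1 + 0.22x2 + 0.17x3 + 1.37x4 + 0.05x5 subject to:
  120x1 + 50x2 + 5x4 + 299x5 ≤ 354   (crude fibre)
  9.5x1 + 12.5x2 + 9.8x3 + 11.7x4 + 4.2x5 ≥ 23.8   (metabolisable energy)
  x1, x2, x3, x4, x5 ≥ 0.
At the optimum only barley bran, oat hulls are positive (barley, molasses, fish meal = 0). Binding constraints: crude fibre and metabolisable energy.
That vertex is x1 = 2.409, x5 = 0.217.
Hence cost = 0.15·2.409 + 0.05·0.217 = $0.37220.

$0.372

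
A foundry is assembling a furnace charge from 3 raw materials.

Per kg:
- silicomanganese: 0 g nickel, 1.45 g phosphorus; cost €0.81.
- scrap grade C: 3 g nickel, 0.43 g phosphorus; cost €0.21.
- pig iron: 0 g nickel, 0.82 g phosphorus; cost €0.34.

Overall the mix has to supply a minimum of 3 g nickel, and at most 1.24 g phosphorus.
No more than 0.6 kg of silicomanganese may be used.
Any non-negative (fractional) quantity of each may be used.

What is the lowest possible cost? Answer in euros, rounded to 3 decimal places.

€0.210

Let x1 = kg of silicomanganese, x2 = kg of scrap grade C, x3 = kg of pig iron.
min 0.81x1 + 0.21x2 + 0.34x3 with:
  3x2 ≥ 3   (nickel)
  1.45x1 + 0.43x2 + 0.82x3 ≤ 1.24   (phosphorus)
  x1 ≤ 0.6
  x1, x2, x3 ≥ 0.
The minimum-cost mix takes nothing from silicomanganese, pig iron — only scrap grade C. The nickel requirement is met with equality.
Solving gives x2 = 1.
Total cost: 0.21·1 = 0.21000.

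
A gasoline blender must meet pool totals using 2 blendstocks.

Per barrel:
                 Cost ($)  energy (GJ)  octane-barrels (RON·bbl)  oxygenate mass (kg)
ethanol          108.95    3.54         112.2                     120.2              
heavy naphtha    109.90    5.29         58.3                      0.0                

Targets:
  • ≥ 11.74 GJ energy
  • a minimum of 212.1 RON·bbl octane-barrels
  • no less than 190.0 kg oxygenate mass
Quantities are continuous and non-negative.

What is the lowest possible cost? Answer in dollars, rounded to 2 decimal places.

$299.87

Treat it as an LP. Let x1 = barrels of ethanol, x2 = barrels of heavy naphtha.
Minimise 108.95x1 + 109.9x2 with:
  3.54x1 + 5.29x2 ≥ 11.74   (energy)
  112.2x1 + 58.3x2 ≥ 212.1   (octane-barrels)
  120.2x1 ≥ 190   (oxygenate mass)
  x1, x2 ≥ 0.
Both inputs are positive at the optimum. The energy and oxygenate mass requirements are met with equality.
Solving gives x1 = 1.5807, x2 = 1.1615.
Cost = 108.95·1.5807 + 109.9·1.1615 = 299.8661.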